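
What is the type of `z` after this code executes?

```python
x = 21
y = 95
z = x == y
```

Equality comparison returns bool

bool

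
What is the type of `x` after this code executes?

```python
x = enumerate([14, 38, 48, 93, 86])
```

enumerate() returns an enumerate object

enumerate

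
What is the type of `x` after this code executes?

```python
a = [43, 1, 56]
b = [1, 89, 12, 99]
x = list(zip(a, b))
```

list(zip()) returns a list of tuples

list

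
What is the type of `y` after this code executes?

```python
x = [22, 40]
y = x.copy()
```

list.copy() returns list

list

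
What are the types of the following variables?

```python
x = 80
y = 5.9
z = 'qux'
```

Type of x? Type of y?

x is assigned a bare integer (no decimal point), so it is an int; y is assigned a number with a decimal point, so it is a float

int, float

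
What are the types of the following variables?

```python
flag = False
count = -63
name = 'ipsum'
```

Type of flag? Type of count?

flag is assigned the constant False, which has type bool; count is assigned a bare integer (no decimal point), so it is an int

bool, int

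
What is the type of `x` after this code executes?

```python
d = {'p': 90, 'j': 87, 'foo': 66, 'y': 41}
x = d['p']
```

Accessing dict[str, int] with str key returns int

int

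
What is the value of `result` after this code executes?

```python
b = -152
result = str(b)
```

b = -152; result = '-152'

'-152'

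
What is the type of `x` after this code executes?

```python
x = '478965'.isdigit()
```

str.isdigit() returns bool

bool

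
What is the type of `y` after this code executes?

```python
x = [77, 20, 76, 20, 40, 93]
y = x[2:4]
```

Slicing a list returns a list

list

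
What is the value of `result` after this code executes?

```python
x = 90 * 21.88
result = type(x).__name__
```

x is float; result = 'float'

'float'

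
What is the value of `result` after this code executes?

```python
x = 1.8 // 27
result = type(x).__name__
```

x is float; result = 'float'

'float'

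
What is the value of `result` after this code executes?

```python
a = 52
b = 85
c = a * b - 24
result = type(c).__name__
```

a is int; b is int; c is int; result = 'int'

'int'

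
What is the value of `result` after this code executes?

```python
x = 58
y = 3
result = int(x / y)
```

x = 58; y = 3; result = 19

19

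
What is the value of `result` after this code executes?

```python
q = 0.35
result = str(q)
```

q = 0.35; result = '0.35'

'0.35'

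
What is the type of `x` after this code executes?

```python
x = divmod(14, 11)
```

divmod() returns tuple of (quotient, remainder)

tuple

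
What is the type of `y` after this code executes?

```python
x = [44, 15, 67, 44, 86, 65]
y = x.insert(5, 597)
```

list.insert() returns None

NoneType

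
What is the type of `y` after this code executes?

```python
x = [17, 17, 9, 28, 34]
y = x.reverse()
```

list.reverse() returns None

NoneType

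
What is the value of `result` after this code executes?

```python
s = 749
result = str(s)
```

s = 749; result = '749'

'749'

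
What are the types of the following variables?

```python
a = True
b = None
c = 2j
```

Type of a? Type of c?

a is assigned the constant True, which has type bool; c is assigned 2j, an imaginary literal (j suffix), which has type complex

bool, complex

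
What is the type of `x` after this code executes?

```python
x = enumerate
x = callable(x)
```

callable() returns bool

bool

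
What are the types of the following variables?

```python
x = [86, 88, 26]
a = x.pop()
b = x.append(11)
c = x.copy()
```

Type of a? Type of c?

pop() returns element; copy() returns list

int, list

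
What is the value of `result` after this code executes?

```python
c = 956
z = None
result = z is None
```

c = 956; z = None; result = True

True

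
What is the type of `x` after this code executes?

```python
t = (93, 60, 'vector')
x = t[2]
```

Index 2 of tuple is a str literal

str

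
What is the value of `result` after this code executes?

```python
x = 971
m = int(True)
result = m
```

x = 971; m = 1; result = 1

1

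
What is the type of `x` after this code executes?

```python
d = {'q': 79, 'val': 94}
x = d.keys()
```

.keys() returns dict_keys view

dict_keys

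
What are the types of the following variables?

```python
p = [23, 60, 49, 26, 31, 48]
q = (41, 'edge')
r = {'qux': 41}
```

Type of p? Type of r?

p is assigned a list literal (square brackets); r is assigned a dict literal ({key: value})

list, dict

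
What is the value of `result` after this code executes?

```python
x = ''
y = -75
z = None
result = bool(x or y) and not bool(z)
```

x = ''; y = -75; z = None; result = True

True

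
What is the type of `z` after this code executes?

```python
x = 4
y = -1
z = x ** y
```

int ** negative = float

float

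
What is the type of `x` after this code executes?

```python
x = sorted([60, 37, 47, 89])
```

sorted() always returns list

list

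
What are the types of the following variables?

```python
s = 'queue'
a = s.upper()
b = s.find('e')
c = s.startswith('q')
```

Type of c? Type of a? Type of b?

startswith() returns bool; upper() returns str; find() returns int

bool, str, int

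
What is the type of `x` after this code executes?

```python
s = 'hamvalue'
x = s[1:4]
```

Slicing a str returns str

str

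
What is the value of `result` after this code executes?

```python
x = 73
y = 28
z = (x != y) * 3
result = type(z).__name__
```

x is int; y is int; z is int; result = 'int'

'int'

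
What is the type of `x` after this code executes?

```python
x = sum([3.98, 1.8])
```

sum() of floats returns float

float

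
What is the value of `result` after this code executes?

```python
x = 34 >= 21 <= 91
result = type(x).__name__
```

x is bool; result = 'bool'

'bool'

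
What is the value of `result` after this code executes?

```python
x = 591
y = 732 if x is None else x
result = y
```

x = 591; y = 591; result = 591

591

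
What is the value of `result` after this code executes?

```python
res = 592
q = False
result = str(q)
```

res = 592; q = False; result = 'False'

'False'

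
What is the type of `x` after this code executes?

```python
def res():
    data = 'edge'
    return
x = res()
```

Bare return returns None

NoneType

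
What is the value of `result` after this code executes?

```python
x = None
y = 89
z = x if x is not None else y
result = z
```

x = None; y = 89; z = 89; result = 89

89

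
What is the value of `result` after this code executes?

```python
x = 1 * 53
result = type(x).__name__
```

x is int; result = 'int'

'int'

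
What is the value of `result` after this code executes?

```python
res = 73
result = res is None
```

res = 73; result = False

False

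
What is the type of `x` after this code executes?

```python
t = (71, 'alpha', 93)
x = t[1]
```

Index 1 of tuple is a str literal

str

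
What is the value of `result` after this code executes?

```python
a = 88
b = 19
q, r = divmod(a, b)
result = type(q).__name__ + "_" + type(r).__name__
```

a is int; b is int; q is int; r is int; result = 'int_int'

'int_int'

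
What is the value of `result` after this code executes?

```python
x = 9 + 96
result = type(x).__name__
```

x is int; result = 'int'

'int'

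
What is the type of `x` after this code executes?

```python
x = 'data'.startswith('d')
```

str.startswith() returns bool

bool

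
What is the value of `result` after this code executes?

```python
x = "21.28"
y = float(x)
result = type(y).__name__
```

x is str; y is float; result = 'float'

'float'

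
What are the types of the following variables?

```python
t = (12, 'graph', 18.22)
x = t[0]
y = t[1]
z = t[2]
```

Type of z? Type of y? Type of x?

tuple[2] is float; tuple[1] is str; tuple[0] is int

float, str, int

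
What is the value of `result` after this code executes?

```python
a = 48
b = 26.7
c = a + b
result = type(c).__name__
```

a is int; b is float; c is float; result = 'float'

'float'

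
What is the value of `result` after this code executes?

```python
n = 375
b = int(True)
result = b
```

n = 375; b = 1; result = 1

1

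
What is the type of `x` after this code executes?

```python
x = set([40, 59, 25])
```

set() constructor returns set

set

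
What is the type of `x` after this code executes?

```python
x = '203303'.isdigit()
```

str.isdigit() returns bool

bool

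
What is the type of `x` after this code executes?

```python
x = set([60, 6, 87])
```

set() constructor returns set

set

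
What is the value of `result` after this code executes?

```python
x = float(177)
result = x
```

x = 177.0; result = 177.0

177.0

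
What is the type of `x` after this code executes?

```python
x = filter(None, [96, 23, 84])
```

filter() returns a filter object

filter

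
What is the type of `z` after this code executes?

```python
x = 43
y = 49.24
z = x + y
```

int + float = float

float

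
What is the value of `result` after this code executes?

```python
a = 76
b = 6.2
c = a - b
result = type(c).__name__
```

a is int; b is float; c is float; result = 'float'

'float'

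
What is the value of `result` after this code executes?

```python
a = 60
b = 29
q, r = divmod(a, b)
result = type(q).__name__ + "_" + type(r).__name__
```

a is int; b is int; q is int; r is int; result = 'int_int'

'int_int'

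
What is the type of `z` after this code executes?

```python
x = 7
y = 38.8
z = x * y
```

int * float = float

float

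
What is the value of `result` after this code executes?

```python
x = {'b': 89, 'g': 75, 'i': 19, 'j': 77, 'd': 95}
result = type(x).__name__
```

x is dict; result = 'dict'

'dict'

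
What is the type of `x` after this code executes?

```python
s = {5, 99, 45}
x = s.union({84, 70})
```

set.union() returns a new set

set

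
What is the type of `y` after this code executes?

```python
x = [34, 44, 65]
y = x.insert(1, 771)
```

list.insert() returns None

NoneType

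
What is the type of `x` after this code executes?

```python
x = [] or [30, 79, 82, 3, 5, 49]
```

'or' returns first truthy value (list)

list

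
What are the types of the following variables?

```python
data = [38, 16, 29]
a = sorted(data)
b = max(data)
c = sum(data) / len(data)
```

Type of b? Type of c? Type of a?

max of ints returns int; int / int = float; sorted() returns list

int, float, list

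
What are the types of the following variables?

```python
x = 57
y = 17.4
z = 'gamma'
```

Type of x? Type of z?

x is assigned a bare integer (no decimal point), so it is an int; z is assigned a quoted string literal, so it is a str

int, str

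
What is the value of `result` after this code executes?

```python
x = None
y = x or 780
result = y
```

x = None; y = 780; result = 780

780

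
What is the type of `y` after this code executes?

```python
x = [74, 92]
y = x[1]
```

Indexing list[int] returns int

int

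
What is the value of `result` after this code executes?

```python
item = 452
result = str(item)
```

item = 452; result = '452'

'452'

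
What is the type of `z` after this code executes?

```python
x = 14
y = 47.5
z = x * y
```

int * float = float

float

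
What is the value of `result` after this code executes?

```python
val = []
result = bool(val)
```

val = []; result = False

False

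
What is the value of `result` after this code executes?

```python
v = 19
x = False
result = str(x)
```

v = 19; x = False; result = 'False'

'False'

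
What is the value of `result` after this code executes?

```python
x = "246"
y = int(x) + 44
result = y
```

x = '246'; y = 290; result = 290

290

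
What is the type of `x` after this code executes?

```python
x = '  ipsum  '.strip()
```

str.strip() returns str

str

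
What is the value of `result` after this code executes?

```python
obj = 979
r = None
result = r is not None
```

obj = 979; r = None; result = False

False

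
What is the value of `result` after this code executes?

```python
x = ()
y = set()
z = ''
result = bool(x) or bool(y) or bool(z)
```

x = (); y = set(); z = ''; result = False

False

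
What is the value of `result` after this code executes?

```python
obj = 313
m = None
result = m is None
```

obj = 313; m = None; result = True

True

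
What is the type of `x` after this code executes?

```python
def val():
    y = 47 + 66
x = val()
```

Function without return returns None

NoneType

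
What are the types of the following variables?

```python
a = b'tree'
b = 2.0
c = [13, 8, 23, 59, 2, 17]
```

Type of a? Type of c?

a is assigned a bytes literal (b'...' prefix); c is assigned a list literal (square brackets)

bytes, list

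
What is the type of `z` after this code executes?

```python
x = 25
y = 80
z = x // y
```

int // int = int

int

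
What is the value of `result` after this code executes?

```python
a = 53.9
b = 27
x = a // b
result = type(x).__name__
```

a is float; b is int; x is float; result = 'float'

'float'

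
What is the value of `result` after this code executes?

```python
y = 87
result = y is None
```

y = 87; result = False

False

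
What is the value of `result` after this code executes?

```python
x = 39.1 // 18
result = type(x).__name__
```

x is float; result = 'float'

'float'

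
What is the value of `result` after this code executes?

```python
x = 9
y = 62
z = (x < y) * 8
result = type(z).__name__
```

x is int; y is int; z is int; result = 'int'

'int'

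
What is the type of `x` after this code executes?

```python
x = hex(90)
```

hex() returns str representation

str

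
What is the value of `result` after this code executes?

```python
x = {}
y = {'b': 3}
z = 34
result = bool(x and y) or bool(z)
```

x = {}; y = {'b': 3}; z = 34; result = True

True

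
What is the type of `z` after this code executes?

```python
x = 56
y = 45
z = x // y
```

int // int = int

int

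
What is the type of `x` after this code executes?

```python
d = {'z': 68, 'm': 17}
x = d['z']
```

Accessing dict[str, int] with str key returns int

int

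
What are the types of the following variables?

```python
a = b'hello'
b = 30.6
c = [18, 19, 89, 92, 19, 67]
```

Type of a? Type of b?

a is assigned a bytes literal (b'...' prefix); b is assigned a number with a decimal point, so it is a float

bytes, float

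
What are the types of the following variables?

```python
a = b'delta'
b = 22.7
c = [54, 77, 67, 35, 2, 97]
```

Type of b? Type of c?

b is assigned a number with a decimal point, so it is a float; c is assigned a list literal (square brackets)

float, list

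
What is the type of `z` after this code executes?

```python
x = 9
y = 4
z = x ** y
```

positive int ** positive int = int

int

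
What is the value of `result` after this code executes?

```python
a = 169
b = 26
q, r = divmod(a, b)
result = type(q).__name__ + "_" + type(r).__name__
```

a is int; b is int; q is int; r is int; result = 'int_int'

'int_int'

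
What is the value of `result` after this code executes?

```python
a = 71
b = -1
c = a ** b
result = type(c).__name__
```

a is int; b is int; c is float; result = 'float'

'float'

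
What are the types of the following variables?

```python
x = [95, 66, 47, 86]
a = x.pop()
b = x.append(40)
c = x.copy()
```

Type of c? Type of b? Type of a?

copy() returns list; append() returns None; pop() returns element

list, NoneType, int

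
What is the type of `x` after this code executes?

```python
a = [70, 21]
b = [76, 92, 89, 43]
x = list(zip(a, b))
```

list(zip()) returns a list of tuples

list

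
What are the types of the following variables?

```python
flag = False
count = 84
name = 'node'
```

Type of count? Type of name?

count is assigned a bare integer (no decimal point), so it is an int; name is assigned a quoted string literal, so it is a str

int, str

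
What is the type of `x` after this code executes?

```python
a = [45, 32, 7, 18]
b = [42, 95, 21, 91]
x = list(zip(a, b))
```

list(zip()) returns a list of tuples

list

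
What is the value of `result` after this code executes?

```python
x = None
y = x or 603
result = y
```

x = None; y = 603; result = 603

603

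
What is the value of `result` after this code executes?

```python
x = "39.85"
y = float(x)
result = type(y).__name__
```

x is str; y is float; result = 'float'

'float'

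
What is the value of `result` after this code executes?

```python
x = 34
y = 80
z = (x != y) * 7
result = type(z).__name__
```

x is int; y is int; z is int; result = 'int'

'int'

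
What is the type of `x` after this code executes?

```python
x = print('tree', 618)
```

print() returns None

NoneType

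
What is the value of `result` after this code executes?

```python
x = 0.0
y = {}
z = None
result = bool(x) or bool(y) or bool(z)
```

x = 0.0; y = {}; z = None; result = False

False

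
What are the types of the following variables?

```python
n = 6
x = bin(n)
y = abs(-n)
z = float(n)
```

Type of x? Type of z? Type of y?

bin() returns str; float() returns float; abs() of int returns int

str, float, int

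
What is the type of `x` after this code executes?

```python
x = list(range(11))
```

list(range()) returns list

list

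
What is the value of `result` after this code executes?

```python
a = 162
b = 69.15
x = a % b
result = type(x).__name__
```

a is int; b is float; x is float; result = 'float'

'float'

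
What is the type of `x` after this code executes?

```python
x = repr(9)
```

repr() returns str

str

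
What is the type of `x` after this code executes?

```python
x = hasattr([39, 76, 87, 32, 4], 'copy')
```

hasattr() returns bool

bool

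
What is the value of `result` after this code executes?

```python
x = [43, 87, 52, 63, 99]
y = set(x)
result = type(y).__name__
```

x is list; y is set; result = 'set'

'set'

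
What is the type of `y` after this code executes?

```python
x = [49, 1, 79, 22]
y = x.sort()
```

list.sort() returns None (mutates in place)

NoneType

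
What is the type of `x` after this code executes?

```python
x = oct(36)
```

oct() returns str representation

str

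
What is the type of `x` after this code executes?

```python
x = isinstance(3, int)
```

isinstance() returns bool

bool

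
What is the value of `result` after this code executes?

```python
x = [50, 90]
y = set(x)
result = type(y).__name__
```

x is list; y is set; result = 'set'

'set'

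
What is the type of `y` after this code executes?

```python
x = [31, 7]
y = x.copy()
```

list.copy() returns list

list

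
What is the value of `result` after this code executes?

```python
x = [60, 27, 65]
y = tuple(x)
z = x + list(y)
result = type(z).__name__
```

x is list; y is tuple; z is list; result = 'list'

'list'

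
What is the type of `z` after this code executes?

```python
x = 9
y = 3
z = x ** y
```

positive int ** positive int = int

int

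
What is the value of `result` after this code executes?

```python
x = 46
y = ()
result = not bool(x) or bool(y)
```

x = 46; y = (); result = False

False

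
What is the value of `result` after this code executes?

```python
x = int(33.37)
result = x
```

x = 33; result = 33

33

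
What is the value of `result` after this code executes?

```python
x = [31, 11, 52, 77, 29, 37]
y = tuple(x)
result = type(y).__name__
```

x is list; y is tuple; result = 'tuple'

'tuple'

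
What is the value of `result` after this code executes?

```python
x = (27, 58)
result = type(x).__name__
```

x is tuple; result = 'tuple'

'tuple'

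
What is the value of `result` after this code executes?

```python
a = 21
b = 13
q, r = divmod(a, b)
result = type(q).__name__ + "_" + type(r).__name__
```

a is int; b is int; q is int; r is int; result = 'int_int'

'int_int'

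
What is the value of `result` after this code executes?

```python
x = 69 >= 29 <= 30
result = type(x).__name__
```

x is bool; result = 'bool'

'bool'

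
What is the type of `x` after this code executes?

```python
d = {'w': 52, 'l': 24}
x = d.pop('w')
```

dict.pop() returns the value

int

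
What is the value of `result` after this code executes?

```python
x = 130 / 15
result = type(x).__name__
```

x is float; result = 'float'

'float'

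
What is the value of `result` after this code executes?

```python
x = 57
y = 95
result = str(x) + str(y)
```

x = 57; y = 95; result = '5795'

'5795'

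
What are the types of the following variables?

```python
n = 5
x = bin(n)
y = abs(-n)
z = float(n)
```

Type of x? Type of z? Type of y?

bin() returns str; float() returns float; abs() of int returns int

str, float, int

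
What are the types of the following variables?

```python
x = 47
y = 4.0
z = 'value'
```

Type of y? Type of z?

y is assigned a number with a decimal point, so it is a float; z is assigned a quoted string literal, so it is a str

float, str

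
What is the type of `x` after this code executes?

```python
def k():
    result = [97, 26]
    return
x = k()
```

Bare return returns None

NoneType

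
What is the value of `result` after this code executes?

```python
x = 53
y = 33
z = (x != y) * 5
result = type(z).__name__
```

x is int; y is int; z is int; result = 'int'

'int'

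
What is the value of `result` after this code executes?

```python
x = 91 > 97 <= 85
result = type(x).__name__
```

x is bool; result = 'bool'

'bool'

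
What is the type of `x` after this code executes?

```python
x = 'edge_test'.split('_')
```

str.split() returns list

list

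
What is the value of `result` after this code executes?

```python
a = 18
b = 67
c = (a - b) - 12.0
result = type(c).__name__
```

a is int; b is int; c is float; result = 'float'

'float'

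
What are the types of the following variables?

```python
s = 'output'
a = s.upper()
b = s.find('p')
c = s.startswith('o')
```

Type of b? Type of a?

find() returns int; upper() returns str

int, str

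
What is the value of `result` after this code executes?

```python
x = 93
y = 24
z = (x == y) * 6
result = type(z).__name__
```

x is int; y is int; z is int; result = 'int'

'int'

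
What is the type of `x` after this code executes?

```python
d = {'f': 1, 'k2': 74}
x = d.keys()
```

.keys() returns dict_keys view

dict_keys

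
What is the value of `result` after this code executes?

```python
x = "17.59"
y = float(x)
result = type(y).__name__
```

x is str; y is float; result = 'float'

'float'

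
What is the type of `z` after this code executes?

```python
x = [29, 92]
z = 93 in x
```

'in' operator returns bool

bool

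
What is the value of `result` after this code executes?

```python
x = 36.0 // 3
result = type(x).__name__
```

x is float; result = 'float'

'float'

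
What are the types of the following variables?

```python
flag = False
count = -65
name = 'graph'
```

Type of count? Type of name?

count is assigned a bare integer (no decimal point), so it is an int; name is assigned a quoted string literal, so it is a str

int, str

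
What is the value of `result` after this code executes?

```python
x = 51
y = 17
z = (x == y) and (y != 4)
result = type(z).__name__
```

x is int; y is int; z is bool; result = 'bool'

'bool'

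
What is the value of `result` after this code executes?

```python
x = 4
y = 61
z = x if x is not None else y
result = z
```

x = 4; y = 61; z = 4; result = 4

4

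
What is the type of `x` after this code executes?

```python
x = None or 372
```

'or' with None returns the other truthy value

int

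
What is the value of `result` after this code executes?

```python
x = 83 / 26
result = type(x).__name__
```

x is float; result = 'float'

'float'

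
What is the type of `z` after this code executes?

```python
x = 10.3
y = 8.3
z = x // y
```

float // float = float

float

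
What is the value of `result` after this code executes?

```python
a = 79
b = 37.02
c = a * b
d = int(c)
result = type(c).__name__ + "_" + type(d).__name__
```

a is int; b is float; c is float; d is int; result = 'float_int'

'float_int'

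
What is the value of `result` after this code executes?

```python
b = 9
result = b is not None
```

b = 9; result = True

True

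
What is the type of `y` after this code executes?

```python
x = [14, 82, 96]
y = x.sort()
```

list.sort() returns None (mutates in place)

NoneType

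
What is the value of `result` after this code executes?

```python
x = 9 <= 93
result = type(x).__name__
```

x is bool; result = 'bool'

'bool'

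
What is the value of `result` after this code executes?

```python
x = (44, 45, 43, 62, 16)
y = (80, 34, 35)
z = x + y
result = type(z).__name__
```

x is tuple; y is tuple; z is tuple; result = 'tuple'

'tuple'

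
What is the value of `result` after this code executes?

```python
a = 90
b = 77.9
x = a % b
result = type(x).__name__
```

a is int; b is float; x is float; result = 'float'

'float'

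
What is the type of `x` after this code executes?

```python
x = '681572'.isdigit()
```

str.isdigit() returns bool

bool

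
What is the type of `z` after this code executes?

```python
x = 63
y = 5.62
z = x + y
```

int + float = float

float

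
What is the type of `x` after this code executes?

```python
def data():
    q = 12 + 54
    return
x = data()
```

Bare return returns None

NoneType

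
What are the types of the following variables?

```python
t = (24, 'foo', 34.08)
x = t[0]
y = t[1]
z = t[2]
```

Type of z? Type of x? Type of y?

tuple[2] is float; tuple[0] is int; tuple[1] is str

float, int, str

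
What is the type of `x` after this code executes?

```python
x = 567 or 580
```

'or' returns first truthy value (int)

int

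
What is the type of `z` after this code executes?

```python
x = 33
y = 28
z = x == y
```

Equality comparison returns bool

bool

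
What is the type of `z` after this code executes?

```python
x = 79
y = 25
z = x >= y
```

Comparison returns bool

bool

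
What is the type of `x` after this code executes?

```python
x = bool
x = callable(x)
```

callable() returns bool

bool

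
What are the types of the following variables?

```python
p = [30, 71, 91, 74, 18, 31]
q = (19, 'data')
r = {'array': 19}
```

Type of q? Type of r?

q is assigned a tuple (parenthesized, comma-separated values); r is assigned a dict literal ({key: value})

tuple, dict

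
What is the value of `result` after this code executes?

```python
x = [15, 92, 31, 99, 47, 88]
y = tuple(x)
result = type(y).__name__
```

x is list; y is tuple; result = 'tuple'

'tuple'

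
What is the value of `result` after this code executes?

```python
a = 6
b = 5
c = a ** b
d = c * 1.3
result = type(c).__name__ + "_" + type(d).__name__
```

a is int; b is int; c is int; d is float; result = 'int_float'

'int_float'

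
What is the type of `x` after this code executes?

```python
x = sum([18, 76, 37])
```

sum() of ints returns int

int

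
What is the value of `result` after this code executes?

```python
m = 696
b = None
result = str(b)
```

m = 696; b = None; result = 'None'

'None'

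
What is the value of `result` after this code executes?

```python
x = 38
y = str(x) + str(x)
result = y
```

x = 38; y = '3838'; result = '3838'

'3838'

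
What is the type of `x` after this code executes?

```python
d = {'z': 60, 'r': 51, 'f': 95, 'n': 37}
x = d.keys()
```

.keys() returns dict_keys view

dict_keys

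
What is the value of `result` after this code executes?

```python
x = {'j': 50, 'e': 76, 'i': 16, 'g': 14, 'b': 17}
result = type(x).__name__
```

x is dict; result = 'dict'

'dict'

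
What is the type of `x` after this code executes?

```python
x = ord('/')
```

ord() returns int (code point)

int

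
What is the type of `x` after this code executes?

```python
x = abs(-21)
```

abs() of int returns int

int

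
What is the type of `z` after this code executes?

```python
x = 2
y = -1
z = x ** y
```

int ** negative = float

float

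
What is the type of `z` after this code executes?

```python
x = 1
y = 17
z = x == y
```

Equality comparison returns bool

bool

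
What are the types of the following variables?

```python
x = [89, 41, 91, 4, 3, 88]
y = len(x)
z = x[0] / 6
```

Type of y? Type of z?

len() returns int; int / int = float

int, float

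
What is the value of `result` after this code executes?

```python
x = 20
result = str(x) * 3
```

x = 20; result = '202020'

'202020'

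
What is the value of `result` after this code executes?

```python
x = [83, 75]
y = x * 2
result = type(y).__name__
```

x is list; y is list; result = 'list'

'list'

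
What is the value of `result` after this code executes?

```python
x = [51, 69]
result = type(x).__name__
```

x is list; result = 'list'

'list'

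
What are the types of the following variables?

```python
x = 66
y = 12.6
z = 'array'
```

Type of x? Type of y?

x is assigned a bare integer (no decimal point), so it is an int; y is assigned a number with a decimal point, so it is a float

int, float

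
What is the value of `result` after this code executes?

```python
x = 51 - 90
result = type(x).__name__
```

x is int; result = 'int'

'int'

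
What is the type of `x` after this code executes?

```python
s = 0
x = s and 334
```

'and' returns first falsy value (0 is int)

int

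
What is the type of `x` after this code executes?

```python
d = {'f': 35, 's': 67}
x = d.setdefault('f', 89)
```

dict.setdefault() returns the (existing or default) value

int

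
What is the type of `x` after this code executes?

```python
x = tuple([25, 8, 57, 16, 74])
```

tuple() constructor returns tuple

tuple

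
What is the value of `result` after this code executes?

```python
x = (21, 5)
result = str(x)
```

x = (21, 5); result = '(21, 5)'

'(21, 5)'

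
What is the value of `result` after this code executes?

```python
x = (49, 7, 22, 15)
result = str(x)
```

x = (49, 7, 22, 15); result = '(49, 7, 22, 15)'

'(49, 7, 22, 15)'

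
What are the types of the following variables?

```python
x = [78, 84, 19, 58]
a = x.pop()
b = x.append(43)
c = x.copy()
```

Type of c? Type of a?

copy() returns list; pop() returns element

list, int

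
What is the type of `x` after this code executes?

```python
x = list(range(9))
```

list(range()) returns list

list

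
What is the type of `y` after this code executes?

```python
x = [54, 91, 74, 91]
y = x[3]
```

Indexing list[int] returns int

int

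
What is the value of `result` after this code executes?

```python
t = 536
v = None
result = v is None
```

t = 536; v = None; result = True

True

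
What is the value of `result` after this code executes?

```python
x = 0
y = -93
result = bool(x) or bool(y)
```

x = 0; y = -93; result = True

True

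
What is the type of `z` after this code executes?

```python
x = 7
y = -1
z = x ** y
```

int ** negative = float

float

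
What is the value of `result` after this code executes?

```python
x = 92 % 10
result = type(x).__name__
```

x is int; result = 'int'

'int'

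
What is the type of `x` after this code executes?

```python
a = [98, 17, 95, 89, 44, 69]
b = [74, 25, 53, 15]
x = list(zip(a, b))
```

list(zip()) returns a list of tuples

list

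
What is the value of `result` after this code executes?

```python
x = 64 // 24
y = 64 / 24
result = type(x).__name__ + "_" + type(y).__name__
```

x is int; y is float; result = 'int_float'

'int_float'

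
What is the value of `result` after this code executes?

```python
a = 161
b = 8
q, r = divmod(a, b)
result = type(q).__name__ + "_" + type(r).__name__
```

a is int; b is int; q is int; r is int; result = 'int_int'

'int_int'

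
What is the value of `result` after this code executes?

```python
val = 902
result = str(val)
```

val = 902; result = '902'

'902'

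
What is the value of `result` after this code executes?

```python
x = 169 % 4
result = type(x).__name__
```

x is int; result = 'int'

'int'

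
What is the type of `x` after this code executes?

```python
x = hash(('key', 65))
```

hash() returns int

int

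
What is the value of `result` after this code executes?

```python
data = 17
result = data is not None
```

data = 17; result = True

True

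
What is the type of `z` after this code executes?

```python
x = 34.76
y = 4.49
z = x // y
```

float // float = float

float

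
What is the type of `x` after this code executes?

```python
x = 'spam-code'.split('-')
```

str.split() returns list

list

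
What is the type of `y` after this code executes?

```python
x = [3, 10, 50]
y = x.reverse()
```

list.reverse() returns None

NoneType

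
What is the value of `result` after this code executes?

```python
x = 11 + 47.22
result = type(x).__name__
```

x is float; result = 'float'

'float'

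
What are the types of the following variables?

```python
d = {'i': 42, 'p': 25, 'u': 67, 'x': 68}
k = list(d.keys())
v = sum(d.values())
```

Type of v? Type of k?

sum of ints is int; list() converts to list

int, list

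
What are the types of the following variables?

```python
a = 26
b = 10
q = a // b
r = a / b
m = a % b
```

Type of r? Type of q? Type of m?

/ returns float; // returns int; % of ints returns int

float, int, int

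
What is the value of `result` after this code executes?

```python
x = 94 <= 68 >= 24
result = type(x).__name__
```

x is bool; result = 'bool'

'bool'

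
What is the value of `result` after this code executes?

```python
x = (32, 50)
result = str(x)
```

x = (32, 50); result = '(32, 50)'

'(32, 50)'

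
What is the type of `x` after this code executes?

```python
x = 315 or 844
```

'or' returns first truthy value (int)

int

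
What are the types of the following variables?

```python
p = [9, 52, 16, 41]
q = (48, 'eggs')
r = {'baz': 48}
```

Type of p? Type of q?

p is assigned a list literal (square brackets); q is assigned a tuple (parenthesized, comma-separated values)

list, tuple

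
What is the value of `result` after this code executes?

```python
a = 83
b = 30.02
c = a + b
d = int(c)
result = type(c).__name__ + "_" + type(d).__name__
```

a is int; b is float; c is float; d is int; result = 'float_int'

'float_int'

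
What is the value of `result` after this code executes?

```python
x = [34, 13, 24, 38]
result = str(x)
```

x = [34, 13, 24, 38]; result = '[34, 13, 24, 38]'

'[34, 13, 24, 38]'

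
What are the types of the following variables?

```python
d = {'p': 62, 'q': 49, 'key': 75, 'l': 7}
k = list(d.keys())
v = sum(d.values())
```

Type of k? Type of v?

list() converts to list; sum of ints is int

list, int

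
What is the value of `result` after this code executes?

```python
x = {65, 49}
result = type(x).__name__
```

x is set; result = 'set'

'set'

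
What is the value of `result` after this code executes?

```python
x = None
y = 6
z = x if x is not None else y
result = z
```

x = None; y = 6; z = 6; result = 6

6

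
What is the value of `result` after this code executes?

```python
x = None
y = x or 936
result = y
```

x = None; y = 936; result = 936

936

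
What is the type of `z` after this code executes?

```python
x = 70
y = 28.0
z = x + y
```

int + float = float

float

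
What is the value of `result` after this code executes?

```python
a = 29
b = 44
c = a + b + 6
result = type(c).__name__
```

a is int; b is int; c is int; result = 'int'

'int'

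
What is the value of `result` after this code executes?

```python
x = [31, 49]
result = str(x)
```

x = [31, 49]; result = '[31, 49]'

'[31, 49]'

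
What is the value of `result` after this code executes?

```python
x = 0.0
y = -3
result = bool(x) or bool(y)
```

x = 0.0; y = -3; result = True

True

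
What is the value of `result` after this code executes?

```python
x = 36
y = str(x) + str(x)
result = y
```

x = 36; y = '3636'; result = '3636'

'3636'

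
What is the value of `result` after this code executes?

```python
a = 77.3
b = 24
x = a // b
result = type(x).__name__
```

a is float; b is int; x is float; result = 'float'

'float'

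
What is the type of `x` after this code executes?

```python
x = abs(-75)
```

abs() of int returns int

int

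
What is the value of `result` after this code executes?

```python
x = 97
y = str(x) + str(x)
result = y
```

x = 97; y = '9797'; result = '9797'

'9797'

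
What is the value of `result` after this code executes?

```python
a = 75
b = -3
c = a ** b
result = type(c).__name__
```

a is int; b is int; c is float; result = 'float'

'float'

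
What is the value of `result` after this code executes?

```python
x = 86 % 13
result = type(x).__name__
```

x is int; result = 'int'

'int'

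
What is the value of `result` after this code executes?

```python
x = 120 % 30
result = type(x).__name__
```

x is int; result = 'int'

'int'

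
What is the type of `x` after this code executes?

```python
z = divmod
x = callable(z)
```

callable() returns bool

bool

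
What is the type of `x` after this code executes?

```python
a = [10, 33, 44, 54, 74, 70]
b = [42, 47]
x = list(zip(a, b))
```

list(zip()) returns a list of tuples

list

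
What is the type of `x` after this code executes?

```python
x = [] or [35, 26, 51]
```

'or' returns first truthy value (list)

list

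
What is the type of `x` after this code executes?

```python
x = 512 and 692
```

'and' with truthy values returns last operand (int)

int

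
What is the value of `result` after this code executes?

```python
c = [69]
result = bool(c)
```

c = [69]; result = True

True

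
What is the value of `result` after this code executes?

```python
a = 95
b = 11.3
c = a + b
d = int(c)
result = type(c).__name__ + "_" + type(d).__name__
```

a is int; b is float; c is float; d is int; result = 'float_int'

'float_int'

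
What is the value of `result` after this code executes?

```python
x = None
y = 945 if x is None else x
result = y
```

x = None; y = 945; result = 945

945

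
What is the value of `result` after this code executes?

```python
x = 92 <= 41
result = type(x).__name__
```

x is bool; result = 'bool'

'bool'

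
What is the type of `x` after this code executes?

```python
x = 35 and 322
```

'and' with truthy values returns last operand (int)

int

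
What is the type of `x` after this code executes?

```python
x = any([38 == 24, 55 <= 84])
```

any() returns bool

bool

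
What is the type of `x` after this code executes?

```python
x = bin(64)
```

bin() returns str representation

str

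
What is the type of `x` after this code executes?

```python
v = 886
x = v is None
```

'is' comparison returns bool

bool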